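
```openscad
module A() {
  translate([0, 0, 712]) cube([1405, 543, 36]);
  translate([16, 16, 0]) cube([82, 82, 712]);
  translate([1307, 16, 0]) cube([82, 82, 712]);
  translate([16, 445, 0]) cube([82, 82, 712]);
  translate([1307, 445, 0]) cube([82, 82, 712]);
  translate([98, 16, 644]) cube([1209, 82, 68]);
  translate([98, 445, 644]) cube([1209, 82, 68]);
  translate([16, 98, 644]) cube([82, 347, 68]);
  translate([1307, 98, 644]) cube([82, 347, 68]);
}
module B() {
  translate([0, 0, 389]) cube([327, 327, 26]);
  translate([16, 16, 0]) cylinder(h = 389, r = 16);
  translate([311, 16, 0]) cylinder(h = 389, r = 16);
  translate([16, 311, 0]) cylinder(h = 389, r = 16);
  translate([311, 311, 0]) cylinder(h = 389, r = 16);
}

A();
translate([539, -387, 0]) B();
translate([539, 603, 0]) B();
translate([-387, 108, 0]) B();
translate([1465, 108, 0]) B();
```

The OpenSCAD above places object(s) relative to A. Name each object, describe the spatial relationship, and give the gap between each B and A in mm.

A is a table. B is a stool. Four stools sit around the table at the −y, +y, −x, +x sides. The gap between each stool and the table is 60 mm.

Each stool's nearest face is 60 mm from the table's bounding box.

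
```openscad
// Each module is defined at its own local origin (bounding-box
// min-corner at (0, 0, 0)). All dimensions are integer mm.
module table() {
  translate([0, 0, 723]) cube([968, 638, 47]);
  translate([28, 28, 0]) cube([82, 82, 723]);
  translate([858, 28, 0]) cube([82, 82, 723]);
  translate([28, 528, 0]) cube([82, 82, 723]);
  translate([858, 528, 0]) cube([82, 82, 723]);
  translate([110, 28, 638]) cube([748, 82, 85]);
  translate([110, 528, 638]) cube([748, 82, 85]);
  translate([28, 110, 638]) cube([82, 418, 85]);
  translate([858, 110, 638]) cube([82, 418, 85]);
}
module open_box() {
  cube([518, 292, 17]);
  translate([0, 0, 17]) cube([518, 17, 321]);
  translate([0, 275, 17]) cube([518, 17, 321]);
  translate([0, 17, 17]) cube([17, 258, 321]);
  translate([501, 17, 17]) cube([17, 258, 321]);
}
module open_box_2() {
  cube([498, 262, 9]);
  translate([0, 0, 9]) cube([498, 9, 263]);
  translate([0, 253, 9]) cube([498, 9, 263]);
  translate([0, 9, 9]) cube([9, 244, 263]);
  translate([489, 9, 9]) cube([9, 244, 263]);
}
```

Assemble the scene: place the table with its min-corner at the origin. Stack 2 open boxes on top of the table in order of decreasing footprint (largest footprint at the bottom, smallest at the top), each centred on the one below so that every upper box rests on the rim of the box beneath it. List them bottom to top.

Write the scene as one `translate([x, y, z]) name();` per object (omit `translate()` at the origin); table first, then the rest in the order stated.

table();
translate([225, 173, 770]) open_box();
translate([235, 188, 1108]) open_box_2();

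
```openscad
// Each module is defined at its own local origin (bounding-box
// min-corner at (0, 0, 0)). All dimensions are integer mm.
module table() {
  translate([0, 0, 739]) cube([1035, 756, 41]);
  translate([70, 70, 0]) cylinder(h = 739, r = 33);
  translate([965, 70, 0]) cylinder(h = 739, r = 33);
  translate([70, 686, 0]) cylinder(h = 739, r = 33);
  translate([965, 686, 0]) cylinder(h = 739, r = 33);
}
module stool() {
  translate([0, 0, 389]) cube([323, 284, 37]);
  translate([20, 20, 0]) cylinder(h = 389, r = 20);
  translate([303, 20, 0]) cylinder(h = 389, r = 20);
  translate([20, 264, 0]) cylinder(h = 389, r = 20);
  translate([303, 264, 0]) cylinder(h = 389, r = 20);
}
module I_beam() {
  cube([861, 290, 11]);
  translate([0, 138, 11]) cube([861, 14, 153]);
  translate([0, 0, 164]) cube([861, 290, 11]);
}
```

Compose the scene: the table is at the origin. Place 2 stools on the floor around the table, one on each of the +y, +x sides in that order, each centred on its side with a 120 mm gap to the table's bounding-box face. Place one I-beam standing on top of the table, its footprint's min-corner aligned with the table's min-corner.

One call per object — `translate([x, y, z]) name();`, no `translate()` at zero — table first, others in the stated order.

table();
translate([356, 876, 0]) stool();
translate([1155, 236, 0]) stool();
translate([0, 0, 780]) I_beam();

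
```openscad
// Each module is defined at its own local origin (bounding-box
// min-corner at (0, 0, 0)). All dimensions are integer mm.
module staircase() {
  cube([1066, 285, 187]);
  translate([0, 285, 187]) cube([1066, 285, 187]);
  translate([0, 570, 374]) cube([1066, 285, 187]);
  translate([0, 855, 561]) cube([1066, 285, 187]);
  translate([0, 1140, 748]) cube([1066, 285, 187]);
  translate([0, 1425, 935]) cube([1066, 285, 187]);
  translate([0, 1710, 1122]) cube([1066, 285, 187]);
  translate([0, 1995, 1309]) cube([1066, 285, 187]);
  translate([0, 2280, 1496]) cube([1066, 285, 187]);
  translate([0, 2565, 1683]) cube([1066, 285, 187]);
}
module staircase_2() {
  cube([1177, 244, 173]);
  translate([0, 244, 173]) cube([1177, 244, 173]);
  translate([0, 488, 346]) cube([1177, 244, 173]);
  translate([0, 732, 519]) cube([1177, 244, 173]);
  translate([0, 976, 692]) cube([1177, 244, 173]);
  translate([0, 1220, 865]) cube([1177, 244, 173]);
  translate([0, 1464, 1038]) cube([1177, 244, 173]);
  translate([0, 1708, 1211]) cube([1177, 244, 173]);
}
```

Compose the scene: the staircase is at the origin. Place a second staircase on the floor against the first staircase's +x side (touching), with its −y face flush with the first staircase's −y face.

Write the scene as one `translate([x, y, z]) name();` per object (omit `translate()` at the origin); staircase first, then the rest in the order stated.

staircase();
translate([1066, 0, 0]) staircase_2();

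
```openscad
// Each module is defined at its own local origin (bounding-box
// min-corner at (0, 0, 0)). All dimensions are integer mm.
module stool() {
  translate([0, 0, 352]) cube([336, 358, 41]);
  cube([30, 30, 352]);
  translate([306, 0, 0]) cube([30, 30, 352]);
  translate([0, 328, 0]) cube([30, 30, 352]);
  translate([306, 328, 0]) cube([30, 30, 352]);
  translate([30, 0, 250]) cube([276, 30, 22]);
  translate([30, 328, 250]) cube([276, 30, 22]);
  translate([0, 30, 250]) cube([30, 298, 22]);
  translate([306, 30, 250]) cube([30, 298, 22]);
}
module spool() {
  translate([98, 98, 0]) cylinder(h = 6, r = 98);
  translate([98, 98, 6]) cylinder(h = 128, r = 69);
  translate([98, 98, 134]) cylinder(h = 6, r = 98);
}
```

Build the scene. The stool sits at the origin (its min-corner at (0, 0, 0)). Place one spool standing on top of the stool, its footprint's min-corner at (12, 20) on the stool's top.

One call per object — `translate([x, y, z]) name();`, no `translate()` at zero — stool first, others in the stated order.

stool();
translate([12, 20, 393]) spool();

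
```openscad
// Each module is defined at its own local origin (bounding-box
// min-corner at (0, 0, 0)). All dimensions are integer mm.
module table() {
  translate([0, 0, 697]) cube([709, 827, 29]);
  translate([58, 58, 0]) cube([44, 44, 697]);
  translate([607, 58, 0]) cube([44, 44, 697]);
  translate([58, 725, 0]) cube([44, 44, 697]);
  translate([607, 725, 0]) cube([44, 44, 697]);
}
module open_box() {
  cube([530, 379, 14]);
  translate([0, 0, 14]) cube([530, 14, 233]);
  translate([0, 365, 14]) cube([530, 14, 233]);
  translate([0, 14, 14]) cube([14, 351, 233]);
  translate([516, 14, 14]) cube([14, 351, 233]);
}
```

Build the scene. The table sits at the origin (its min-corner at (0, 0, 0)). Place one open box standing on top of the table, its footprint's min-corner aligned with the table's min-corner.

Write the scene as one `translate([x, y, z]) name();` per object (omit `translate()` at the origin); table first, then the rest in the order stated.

table();
translate([0, 0, 726]) open_box();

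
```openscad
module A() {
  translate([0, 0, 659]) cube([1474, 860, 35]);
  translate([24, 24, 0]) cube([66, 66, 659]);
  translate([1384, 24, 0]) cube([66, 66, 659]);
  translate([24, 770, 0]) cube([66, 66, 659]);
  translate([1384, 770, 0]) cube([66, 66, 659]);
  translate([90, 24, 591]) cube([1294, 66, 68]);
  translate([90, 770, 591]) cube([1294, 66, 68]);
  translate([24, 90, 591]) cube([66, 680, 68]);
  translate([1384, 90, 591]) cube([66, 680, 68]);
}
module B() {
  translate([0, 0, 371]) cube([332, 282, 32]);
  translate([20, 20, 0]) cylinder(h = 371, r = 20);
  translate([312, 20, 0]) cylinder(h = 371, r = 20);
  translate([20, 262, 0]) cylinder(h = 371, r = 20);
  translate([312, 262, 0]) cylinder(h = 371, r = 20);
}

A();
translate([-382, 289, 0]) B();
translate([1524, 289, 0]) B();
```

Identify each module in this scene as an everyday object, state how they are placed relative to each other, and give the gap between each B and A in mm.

A is a table. B is a stool. Two stools sit around the table at the −x, +x sides. The gap between each stool and the table is 50 mm.

Each stool's nearest face is 50 mm from the table's bounding box.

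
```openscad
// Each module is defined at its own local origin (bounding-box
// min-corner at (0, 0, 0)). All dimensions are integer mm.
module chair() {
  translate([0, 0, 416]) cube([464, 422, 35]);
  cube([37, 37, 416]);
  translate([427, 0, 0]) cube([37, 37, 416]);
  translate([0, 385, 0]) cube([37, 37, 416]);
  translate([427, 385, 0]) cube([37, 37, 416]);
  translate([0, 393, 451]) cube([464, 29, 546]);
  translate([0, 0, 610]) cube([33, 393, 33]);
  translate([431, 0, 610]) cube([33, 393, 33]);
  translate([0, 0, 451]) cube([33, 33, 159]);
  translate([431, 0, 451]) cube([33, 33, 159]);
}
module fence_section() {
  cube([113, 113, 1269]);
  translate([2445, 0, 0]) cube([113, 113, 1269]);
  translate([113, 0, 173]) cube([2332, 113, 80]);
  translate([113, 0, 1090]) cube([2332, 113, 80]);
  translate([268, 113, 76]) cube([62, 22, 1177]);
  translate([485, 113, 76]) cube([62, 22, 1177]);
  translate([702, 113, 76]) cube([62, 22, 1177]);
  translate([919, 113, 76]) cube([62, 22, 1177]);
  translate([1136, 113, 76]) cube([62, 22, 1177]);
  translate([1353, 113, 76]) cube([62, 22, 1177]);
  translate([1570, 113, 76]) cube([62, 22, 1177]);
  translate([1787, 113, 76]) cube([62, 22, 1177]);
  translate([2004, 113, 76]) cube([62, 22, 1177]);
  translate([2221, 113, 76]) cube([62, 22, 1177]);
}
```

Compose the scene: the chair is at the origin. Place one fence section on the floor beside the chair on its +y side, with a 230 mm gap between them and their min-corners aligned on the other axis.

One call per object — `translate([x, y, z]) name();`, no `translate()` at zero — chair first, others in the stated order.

chair();
translate([0, 652, 0]) fence_section();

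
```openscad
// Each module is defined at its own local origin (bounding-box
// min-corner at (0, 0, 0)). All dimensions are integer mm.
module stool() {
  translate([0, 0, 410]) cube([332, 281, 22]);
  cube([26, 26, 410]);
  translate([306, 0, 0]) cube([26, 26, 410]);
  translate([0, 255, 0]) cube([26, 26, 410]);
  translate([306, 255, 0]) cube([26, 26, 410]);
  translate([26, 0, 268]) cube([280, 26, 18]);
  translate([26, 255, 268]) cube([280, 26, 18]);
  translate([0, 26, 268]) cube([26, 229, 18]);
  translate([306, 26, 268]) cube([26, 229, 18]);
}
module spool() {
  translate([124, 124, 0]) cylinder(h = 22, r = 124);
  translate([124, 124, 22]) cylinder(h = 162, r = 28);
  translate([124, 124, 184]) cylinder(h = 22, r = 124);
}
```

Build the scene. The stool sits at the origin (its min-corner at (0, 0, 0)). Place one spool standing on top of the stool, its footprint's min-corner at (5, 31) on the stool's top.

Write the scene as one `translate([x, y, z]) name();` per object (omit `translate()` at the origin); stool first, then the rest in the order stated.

stool();
translate([5, 31, 432]) spool();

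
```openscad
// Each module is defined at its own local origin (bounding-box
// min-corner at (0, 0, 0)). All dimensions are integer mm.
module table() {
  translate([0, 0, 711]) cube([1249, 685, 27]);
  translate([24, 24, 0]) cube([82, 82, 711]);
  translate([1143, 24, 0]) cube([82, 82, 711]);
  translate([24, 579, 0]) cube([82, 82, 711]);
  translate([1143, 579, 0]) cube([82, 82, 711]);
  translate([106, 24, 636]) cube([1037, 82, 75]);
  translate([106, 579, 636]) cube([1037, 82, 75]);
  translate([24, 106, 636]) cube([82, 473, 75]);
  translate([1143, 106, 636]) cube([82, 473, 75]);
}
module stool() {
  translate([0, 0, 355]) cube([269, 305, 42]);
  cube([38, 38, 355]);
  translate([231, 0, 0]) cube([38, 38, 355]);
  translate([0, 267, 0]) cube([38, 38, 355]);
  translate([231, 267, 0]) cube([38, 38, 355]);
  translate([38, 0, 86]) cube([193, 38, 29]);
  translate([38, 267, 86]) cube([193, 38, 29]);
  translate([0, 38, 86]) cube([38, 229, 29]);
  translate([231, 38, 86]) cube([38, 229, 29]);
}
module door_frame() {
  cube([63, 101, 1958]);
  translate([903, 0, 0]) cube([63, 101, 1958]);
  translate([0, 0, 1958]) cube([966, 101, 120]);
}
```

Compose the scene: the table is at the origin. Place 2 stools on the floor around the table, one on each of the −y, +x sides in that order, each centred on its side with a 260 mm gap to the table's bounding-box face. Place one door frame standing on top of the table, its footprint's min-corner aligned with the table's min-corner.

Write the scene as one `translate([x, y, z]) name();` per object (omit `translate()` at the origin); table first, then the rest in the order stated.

table();
translate([490, -565, 0]) stool();
translate([1509, 190, 0]) stool();
translate([0, 0, 738]) door_frame();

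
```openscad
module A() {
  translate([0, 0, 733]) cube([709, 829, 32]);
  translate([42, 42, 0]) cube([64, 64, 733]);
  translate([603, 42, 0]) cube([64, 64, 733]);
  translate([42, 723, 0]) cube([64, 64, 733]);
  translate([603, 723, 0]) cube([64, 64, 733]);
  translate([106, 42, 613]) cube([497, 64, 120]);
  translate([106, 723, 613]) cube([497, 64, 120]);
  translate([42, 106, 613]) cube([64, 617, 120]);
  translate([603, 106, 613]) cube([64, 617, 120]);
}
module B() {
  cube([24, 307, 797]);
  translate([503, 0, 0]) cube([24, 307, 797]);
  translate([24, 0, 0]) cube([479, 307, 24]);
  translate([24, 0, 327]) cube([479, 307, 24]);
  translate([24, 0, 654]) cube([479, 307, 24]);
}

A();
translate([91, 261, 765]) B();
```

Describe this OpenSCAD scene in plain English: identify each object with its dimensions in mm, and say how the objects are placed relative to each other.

A is a table with a 709×829 mm rectangular top, 32 mm thick, top surface at z = 765 mm, supported by four 64×64 mm square legs, each inset 42 mm from the nearest pair of top edges, running from the floor. Four apron rails, 64 mm thick and 120 mm tall, run between adjacent legs with their top edges flush with the underside of the top and their outer faces flush with the legs' outer faces.

B is an open bookshelf. Two side panels, each 24 mm thick, 307 mm deep and 797 mm tall, stand 527 mm apart (outside-to-outside). Between them sit 3 shelves, each 24 mm thick and 307 mm deep, spanning the full gap between the sides. The bottom shelf rests on the floor (its underside at z = 0) and the clear gap between one shelf's top and the next shelf's underside is 303 mm.

The bookshelf is on top of the table, centred.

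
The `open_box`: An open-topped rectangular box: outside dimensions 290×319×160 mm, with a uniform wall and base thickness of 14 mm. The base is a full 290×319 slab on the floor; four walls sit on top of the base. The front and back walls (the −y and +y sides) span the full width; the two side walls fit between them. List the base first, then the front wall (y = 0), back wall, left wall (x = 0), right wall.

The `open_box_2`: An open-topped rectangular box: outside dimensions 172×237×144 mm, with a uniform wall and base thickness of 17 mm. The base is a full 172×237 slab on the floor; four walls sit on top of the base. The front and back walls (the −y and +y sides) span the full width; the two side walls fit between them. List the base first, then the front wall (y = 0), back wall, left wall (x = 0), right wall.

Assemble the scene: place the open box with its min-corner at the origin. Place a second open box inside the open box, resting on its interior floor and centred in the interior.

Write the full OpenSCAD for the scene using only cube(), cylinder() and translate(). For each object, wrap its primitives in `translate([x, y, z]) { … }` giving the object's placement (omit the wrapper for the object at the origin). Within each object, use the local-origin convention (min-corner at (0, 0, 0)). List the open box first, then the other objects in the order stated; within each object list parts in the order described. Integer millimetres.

cube([290, 319, 14]);
translate([0, 0, 14]) cube([290, 14, 146]);
translate([0, 305, 14]) cube([290, 14, 146]);
translate([0, 14, 14]) cube([14, 291, 146]);
translate([276, 14, 14]) cube([14, 291, 146]);
translate([59, 41, 14]) {
  cube([172, 237, 17]);
  translate([0, 0, 17]) cube([172, 17, 127]);
  translate([0, 220, 17]) cube([172, 17, 127]);
  translate([0, 17, 17]) cube([17, 203, 127]);
  translate([155, 17, 17]) cube([17, 203, 127]);
}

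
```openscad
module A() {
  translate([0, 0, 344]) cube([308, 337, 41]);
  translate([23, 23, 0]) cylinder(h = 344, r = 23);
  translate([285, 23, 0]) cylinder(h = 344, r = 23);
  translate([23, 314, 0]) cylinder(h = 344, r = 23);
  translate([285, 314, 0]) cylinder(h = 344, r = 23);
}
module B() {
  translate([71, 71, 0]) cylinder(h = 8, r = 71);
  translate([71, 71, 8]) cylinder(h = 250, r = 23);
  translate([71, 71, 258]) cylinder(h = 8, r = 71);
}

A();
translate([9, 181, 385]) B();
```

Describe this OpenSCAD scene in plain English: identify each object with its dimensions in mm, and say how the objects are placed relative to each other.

A is a four-legged stool. The seat is a 308×337×41 mm slab whose top surface is at z = 385 mm; four round legs, each 46 mm in diameter, run from the floor (z = 0) to the underside of the seat, each leg's axis is inset half a diameter from the nearest pair of seat edges (so the leg's bounding box is flush with the corner).

B is a spool: two coaxial disc flanges of radius 71 mm and thickness 8 mm, joined by a core cylinder of radius 23 mm and height 250 mm. The lower flange rests on z = 0 and the three cylinders share a vertical axis.

The spool is on top of the stool.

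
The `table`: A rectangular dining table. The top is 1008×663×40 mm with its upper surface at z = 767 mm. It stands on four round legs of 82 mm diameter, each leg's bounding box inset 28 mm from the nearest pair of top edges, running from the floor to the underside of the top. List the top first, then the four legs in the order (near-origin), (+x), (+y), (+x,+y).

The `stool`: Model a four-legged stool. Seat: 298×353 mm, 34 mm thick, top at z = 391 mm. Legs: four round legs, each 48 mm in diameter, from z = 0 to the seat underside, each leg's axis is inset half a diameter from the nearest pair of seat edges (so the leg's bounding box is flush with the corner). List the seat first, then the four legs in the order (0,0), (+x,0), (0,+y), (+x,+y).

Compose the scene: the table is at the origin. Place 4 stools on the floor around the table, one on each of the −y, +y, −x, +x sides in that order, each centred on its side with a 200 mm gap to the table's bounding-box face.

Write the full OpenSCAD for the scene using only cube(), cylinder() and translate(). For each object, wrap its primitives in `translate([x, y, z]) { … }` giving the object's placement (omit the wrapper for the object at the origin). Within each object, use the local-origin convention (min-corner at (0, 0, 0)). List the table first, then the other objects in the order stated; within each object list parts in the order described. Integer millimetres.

translate([0, 0, 727]) cube([1008, 663, 40]);
translate([69, 69, 0]) cylinder(h = 727, r = 41);
translate([939, 69, 0]) cylinder(h = 727, r = 41);
translate([69, 594, 0]) cylinder(h = 727, r = 41);
translate([939, 594, 0]) cylinder(h = 727, r = 41);
translate([355, -553, 0]) {
  translate([0, 0, 357]) cube([298, 353, 34]);
  translate([24, 24, 0]) cylinder(h = 357, r = 24);
  translate([274, 24, 0]) cylinder(h = 357, r = 24);
  translate([24, 329, 0]) cylinder(h = 357, r = 24);
  translate([274, 329, 0]) cylinder(h = 357, r = 24);
}
translate([355, 863, 0]) {
  translate([0, 0, 357]) cube([298, 353, 34]);
  translate([24, 24, 0]) cylinder(h = 357, r = 24);
  translate([274, 24, 0]) cylinder(h = 357, r = 24);
  translate([24, 329, 0]) cylinder(h = 357, r = 24);
  translate([274, 329, 0]) cylinder(h = 357, r = 24);
}
translate([-498, 155, 0]) {
  translate([0, 0, 357]) cube([298, 353, 34]);
  translate([24, 24, 0]) cylinder(h = 357, r = 24);
  translate([274, 24, 0]) cylinder(h = 357, r = 24);
  translate([24, 329, 0]) cylinder(h = 357, r = 24);
  translate([274, 329, 0]) cylinder(h = 357, r = 24);
}
translate([1208, 155, 0]) {
  translate([0, 0, 357]) cube([298, 353, 34]);
  translate([24, 24, 0]) cylinder(h = 357, r = 24);
  translate([274, 24, 0]) cylinder(h = 357, r = 24);
  translate([24, 329, 0]) cylinder(h = 357, r = 24);
  translate([274, 329, 0]) cylinder(h = 357, r = 24);
}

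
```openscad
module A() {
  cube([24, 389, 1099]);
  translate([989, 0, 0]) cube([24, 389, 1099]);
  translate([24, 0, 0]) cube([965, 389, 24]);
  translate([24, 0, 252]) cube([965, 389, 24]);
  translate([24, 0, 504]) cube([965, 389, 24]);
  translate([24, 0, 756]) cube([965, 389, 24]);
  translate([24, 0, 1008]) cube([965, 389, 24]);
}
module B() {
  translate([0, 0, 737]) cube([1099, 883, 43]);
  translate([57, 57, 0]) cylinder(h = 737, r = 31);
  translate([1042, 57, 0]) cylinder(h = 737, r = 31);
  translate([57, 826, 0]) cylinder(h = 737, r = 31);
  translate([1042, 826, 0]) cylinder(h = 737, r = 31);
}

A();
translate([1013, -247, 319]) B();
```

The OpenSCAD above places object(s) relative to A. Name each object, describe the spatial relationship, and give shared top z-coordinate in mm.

A is a bookshelf. B is a table. The table is beside the bookshelf with their tops flush at z = 1099. The shared top z-coordinate is 1099 mm.

Both tops at z = 1099 mm.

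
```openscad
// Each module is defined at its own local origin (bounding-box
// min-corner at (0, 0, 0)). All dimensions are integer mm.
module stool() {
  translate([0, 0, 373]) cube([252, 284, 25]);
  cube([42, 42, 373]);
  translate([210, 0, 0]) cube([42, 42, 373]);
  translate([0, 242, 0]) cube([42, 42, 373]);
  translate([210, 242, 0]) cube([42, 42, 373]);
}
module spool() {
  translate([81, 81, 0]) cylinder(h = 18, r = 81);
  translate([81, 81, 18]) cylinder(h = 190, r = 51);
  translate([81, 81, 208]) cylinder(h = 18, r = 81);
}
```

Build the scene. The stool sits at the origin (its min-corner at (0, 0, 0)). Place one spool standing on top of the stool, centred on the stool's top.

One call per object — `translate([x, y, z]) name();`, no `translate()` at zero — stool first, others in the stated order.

stool();
translate([45, 61, 398]) spool();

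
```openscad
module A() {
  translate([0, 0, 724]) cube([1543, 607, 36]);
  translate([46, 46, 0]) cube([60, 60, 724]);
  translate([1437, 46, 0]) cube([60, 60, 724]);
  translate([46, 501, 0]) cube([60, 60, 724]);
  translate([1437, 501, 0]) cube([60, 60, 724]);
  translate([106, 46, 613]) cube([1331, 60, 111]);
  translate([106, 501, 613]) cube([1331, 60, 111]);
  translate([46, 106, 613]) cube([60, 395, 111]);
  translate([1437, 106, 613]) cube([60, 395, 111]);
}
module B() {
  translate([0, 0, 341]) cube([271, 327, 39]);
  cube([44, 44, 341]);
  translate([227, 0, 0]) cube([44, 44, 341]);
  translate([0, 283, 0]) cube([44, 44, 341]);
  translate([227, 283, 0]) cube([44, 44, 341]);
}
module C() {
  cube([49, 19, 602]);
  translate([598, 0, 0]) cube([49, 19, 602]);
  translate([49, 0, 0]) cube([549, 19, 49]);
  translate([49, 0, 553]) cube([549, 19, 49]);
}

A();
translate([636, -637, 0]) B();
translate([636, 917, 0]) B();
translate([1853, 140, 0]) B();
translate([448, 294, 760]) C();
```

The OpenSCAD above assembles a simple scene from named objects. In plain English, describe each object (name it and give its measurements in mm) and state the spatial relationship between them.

A is a rectangular dining table. The top is 1543×607×36 mm with its upper surface at z = 760 mm. It stands on four 60×60 mm square legs, each inset 46 mm from the nearest pair of top edges, running from the floor to the underside of the top. Four apron rails, 60 mm thick and 111 mm tall, run between adjacent legs with their top edges flush with the underside of the top and their outer faces flush with the legs' outer faces.

B is a simple wooden stool: a rectangular seat 271 mm (x) by 327 mm (y), 39 mm thick, top face at z = 380 mm, on four square legs, each 44×44 mm in cross-section. The legs rest on z = 0, each flush with a corner of the seat.

C is a picture frame with a 549×504 mm rectangular opening (x by z) and a uniform 49 mm border on every side. Frame depth is 19 mm along y. It is built from two vertical stiles running the full outside height and two horizontal rails spanning the gap between the stiles.

Three stools sit around the table at the −y, +y, +x sides. The picture frame is on top of the table, centred.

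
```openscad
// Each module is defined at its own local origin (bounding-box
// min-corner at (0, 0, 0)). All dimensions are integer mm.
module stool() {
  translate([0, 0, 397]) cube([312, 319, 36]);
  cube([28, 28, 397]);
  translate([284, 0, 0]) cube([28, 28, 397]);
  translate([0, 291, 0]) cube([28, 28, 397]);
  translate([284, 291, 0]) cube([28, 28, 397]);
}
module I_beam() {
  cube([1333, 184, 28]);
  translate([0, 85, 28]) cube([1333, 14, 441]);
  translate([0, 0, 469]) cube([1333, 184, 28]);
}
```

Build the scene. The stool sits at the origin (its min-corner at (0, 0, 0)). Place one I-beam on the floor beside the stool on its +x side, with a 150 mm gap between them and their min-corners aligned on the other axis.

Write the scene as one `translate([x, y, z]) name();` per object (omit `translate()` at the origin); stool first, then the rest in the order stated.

stool();
translate([462, 0, 0]) I_beam();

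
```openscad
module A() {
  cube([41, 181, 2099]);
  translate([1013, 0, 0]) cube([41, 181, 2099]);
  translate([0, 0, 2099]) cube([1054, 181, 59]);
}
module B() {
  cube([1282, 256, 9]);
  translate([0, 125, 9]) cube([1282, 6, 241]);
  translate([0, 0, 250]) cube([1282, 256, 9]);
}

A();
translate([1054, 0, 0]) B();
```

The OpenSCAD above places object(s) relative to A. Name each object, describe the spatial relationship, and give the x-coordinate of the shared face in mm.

A is a door frame. B is an I-beam. The I-beam is against the door frame's +x side, with their −y faces flush. The x-coordinate of the shared face is 1054 mm.

The door frame's +x face and the I-beam's −x face are both at x = 1054 mm.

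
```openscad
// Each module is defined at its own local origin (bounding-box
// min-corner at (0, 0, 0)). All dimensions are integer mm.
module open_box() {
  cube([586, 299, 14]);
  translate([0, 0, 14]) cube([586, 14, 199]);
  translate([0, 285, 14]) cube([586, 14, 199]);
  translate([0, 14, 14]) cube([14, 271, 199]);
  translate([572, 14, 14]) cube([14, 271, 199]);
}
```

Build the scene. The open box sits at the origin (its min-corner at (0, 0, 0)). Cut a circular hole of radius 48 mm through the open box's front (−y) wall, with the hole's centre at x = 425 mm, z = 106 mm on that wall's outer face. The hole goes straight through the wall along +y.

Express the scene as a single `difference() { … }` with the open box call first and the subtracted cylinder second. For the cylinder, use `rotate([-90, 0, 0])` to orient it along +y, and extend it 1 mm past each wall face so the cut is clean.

difference() {
  open_box();
  translate([425, -1, 106]) rotate([-90, 0, 0]) cylinder(h = 16, r = 48);
}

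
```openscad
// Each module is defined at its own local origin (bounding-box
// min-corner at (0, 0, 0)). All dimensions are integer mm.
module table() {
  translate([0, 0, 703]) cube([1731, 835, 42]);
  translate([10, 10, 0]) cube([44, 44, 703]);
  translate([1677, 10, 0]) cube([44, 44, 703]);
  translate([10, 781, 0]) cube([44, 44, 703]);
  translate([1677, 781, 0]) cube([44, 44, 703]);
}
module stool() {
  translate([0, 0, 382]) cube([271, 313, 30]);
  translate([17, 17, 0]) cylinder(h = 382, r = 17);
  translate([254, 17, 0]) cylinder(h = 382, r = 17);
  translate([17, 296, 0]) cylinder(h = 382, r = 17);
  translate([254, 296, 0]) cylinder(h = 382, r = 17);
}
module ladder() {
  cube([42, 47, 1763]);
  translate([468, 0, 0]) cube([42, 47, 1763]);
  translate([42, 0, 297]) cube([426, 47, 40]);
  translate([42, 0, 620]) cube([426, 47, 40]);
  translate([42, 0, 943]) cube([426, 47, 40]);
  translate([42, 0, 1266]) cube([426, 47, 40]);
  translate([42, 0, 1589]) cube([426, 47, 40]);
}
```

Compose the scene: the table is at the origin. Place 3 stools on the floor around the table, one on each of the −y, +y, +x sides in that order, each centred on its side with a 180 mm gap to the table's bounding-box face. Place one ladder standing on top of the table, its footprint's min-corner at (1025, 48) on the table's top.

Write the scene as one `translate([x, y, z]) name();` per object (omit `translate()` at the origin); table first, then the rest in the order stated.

table();
translate([730, -493, 0]) stool();
translate([730, 1015, 0]) stool();
translate([1911, 261, 0]) stool();
translate([1025, 48, 745]) ladder();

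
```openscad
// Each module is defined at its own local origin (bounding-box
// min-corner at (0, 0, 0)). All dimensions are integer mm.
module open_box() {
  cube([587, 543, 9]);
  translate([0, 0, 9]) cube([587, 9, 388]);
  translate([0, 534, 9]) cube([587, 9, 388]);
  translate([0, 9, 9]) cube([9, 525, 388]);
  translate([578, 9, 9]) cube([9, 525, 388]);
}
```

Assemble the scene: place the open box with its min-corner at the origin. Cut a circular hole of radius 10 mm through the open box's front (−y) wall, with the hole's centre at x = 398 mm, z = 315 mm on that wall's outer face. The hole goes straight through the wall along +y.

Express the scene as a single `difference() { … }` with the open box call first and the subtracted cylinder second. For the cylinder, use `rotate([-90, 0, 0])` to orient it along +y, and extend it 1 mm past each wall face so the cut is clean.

difference() {
  open_box();
  translate([398, -1, 315]) rotate([-90, 0, 0]) cylinder(h = 11, r = 10);
}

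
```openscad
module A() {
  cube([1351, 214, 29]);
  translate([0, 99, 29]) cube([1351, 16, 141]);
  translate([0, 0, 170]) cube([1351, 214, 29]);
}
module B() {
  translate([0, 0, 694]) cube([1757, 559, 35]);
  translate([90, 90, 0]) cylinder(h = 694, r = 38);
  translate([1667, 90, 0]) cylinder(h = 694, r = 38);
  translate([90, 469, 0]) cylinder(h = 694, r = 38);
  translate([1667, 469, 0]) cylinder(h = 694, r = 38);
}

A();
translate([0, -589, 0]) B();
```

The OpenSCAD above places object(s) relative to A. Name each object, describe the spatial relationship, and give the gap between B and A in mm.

The table's nearest face is 30 mm from the I-beam's −y face.

A is an I-beam. B is a table. The table is on the floor beside the I-beam on its −y side. The gap between the table and the I-beam is 30 mm.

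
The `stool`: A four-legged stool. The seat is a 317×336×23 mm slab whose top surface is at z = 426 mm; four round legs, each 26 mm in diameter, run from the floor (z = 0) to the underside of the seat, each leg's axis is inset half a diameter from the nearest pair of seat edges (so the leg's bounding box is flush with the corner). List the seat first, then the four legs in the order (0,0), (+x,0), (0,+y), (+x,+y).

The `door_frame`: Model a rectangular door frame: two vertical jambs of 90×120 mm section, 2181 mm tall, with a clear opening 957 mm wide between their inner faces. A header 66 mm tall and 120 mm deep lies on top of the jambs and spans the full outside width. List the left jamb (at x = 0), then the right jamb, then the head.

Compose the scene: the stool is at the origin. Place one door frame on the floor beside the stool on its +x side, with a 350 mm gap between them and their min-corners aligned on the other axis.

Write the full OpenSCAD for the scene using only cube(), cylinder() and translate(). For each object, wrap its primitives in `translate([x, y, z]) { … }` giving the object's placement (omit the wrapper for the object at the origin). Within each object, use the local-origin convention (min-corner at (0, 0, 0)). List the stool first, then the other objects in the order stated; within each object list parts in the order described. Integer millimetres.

translate([0, 0, 403]) cube([317, 336, 23]);
translate([13, 13, 0]) cylinder(h = 403, r = 13);
translate([304, 13, 0]) cylinder(h = 403, r = 13);
translate([13, 323, 0]) cylinder(h = 403, r = 13);
translate([304, 323, 0]) cylinder(h = 403, r = 13);
translate([667, 0, 0]) {
  cube([90, 120, 2181]);
  translate([1047, 0, 0]) cube([90, 120, 2181]);
  translate([0, 0, 2181]) cube([1137, 120, 66]);
}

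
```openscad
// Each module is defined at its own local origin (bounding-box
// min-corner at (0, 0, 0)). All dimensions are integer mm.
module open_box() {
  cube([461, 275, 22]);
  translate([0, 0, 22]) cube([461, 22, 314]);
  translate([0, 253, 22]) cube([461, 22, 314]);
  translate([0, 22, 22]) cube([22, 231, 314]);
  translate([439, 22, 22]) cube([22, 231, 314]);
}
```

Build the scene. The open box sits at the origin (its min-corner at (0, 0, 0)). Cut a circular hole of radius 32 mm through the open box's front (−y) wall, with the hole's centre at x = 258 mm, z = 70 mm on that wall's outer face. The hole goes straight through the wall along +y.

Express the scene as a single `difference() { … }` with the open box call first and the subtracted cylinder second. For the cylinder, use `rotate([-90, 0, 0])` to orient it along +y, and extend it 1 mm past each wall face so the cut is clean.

difference() {
  open_box();
  translate([258, -1, 70]) rotate([-90, 0, 0]) cylinder(h = 24, r = 32);
}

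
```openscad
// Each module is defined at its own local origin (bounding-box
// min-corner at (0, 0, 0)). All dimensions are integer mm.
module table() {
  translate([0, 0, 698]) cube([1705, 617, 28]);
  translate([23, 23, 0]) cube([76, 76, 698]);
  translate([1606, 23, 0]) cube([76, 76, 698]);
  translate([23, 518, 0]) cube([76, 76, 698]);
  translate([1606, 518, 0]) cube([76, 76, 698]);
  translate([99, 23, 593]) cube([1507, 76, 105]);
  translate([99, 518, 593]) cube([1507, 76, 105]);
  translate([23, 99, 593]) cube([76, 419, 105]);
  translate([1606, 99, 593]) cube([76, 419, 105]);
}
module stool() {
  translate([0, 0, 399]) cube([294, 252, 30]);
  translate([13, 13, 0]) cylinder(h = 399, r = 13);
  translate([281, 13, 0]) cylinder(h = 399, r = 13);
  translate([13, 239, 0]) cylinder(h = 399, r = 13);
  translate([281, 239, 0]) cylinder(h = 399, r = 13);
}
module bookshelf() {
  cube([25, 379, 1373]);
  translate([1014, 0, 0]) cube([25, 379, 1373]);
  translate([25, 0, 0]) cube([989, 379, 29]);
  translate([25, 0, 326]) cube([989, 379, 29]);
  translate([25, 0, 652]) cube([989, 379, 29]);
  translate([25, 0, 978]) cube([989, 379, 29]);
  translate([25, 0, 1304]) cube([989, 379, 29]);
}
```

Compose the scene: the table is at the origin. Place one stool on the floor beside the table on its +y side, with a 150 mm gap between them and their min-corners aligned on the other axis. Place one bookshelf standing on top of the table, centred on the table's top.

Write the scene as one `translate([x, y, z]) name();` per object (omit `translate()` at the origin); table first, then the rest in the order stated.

table();
translate([0, 767, 0]) stool();
translate([333, 119, 726]) bookshelf();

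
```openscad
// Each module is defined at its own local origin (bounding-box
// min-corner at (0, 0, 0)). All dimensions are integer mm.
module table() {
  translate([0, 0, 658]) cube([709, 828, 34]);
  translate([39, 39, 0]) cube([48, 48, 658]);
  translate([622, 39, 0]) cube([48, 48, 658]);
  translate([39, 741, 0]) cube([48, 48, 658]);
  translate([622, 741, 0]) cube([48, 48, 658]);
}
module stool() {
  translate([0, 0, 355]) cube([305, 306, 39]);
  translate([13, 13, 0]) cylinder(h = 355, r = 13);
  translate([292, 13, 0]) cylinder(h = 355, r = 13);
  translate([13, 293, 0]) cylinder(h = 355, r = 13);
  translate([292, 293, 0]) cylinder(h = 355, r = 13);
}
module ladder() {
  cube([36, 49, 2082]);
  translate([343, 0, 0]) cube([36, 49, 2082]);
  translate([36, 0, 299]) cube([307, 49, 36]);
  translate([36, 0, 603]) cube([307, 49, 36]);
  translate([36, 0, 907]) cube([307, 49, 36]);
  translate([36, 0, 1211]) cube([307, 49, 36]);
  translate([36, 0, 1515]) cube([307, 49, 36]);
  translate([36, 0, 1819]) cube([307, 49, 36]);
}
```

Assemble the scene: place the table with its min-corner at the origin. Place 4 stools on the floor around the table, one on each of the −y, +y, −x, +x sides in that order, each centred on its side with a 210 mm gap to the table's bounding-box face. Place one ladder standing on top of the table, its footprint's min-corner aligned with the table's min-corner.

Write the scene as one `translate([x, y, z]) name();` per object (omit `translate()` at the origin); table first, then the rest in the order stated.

table();
translate([202, -516, 0]) stool();
translate([202, 1038, 0]) stool();
translate([-515, 261, 0]) stool();
translate([919, 261, 0]) stool();
translate([0, 0, 692]) ladder();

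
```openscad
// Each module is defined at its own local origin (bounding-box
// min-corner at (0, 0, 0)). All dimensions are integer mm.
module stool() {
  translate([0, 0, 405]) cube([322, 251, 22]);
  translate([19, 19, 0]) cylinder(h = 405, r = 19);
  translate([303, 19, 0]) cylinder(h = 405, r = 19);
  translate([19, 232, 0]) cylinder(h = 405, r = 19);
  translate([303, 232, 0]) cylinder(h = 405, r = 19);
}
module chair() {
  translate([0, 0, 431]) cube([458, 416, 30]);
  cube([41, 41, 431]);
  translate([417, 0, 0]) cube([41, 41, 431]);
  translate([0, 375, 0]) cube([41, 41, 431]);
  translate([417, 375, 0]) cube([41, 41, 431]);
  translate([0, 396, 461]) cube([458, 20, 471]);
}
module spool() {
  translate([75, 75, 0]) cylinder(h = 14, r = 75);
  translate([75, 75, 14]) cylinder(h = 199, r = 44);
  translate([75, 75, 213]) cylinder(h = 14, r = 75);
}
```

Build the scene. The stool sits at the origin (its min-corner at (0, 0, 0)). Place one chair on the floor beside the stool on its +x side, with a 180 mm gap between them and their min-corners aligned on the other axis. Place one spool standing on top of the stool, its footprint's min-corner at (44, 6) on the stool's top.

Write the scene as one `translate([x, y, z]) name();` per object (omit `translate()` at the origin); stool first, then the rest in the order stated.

stool();
translate([502, 0, 0]) chair();
translate([44, 6, 427]) spool();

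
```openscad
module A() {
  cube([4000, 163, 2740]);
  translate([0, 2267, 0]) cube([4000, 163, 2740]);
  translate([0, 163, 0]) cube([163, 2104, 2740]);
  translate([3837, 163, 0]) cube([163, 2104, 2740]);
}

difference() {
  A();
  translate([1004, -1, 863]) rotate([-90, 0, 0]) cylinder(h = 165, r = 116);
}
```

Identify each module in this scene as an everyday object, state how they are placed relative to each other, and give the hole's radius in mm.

A is a house frame. The house frame has a circular hole through its front wall. The hole's radius is 116 mm.

The subtracted cylinder has r = 116 mm.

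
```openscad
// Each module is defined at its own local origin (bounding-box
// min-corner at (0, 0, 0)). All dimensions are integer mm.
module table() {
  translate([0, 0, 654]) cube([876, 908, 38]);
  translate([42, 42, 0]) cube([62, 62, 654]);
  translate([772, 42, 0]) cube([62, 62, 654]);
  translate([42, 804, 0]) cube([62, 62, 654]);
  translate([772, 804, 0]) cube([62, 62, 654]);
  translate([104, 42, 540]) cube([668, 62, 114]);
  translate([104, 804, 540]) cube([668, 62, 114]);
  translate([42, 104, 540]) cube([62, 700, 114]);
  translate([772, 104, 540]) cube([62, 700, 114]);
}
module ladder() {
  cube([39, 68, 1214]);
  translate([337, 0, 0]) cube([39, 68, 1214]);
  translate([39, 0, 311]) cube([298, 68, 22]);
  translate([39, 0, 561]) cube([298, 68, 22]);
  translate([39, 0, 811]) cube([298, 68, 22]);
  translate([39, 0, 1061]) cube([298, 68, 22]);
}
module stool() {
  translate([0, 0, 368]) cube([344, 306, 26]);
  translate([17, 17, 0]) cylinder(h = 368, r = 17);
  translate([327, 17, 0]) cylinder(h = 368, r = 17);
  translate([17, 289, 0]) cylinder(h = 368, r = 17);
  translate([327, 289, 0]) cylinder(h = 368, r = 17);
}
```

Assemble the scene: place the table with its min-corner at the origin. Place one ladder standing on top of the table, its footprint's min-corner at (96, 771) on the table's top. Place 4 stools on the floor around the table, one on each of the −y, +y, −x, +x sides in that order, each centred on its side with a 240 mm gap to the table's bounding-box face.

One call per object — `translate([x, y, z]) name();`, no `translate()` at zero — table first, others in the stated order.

table();
translate([96, 771, 692]) ladder();
translate([266, -546, 0]) stool();
translate([266, 1148, 0]) stool();
translate([-584, 301, 0]) stool();
translate([1116, 301, 0]) stool();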